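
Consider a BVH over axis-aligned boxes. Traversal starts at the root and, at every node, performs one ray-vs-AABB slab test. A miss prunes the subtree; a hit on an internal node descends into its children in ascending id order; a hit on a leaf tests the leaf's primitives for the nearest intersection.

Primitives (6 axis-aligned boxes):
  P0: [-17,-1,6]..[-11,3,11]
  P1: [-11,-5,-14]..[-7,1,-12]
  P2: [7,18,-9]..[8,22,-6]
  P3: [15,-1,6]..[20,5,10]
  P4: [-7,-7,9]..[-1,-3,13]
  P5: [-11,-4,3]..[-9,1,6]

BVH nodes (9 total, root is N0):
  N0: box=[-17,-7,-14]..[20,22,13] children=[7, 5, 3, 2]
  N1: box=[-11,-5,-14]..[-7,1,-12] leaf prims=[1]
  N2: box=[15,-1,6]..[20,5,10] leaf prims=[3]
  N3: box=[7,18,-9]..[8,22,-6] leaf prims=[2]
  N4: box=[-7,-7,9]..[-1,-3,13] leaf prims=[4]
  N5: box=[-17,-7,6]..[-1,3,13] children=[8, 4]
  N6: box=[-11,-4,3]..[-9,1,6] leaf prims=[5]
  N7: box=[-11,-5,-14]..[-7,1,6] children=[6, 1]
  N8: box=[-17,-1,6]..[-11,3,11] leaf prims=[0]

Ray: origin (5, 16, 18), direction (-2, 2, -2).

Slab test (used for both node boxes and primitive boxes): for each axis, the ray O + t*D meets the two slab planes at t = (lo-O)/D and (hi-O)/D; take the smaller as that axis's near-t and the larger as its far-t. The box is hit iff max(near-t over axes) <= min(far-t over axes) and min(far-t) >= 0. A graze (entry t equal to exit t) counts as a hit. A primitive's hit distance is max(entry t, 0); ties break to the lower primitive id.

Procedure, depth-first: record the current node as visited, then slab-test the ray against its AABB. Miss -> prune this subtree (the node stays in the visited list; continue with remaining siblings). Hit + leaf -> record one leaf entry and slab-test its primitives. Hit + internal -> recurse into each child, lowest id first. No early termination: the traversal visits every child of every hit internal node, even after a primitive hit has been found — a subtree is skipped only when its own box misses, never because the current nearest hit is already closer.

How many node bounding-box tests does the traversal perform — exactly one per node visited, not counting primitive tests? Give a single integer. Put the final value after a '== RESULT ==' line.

Traverse from the root:
N0 x:[-15/2,11] y:[-23/2,3] z:[5/2,16] -> hit [5/2,3], descend [2, 3, 5, 7]
  N2 x:[-15/2,-5] y:[-17/2,-11/2] z:[4,6] -> miss, prune
  N3 x:[-3/2,-1] y:[1,3] z:[12,27/2] -> miss, prune
  N5 x:[3,11] y:[-23/2,-13/2] z:[5/2,6] -> miss, prune
  N7 x:[6,8] y:[-21/2,-15/2] z:[6,16] -> miss, prune

Summary -> nodes [0, 2, 3, 5, 7]; box-tests=5; leaf-entries=0; first=miss

== RESULT ==
5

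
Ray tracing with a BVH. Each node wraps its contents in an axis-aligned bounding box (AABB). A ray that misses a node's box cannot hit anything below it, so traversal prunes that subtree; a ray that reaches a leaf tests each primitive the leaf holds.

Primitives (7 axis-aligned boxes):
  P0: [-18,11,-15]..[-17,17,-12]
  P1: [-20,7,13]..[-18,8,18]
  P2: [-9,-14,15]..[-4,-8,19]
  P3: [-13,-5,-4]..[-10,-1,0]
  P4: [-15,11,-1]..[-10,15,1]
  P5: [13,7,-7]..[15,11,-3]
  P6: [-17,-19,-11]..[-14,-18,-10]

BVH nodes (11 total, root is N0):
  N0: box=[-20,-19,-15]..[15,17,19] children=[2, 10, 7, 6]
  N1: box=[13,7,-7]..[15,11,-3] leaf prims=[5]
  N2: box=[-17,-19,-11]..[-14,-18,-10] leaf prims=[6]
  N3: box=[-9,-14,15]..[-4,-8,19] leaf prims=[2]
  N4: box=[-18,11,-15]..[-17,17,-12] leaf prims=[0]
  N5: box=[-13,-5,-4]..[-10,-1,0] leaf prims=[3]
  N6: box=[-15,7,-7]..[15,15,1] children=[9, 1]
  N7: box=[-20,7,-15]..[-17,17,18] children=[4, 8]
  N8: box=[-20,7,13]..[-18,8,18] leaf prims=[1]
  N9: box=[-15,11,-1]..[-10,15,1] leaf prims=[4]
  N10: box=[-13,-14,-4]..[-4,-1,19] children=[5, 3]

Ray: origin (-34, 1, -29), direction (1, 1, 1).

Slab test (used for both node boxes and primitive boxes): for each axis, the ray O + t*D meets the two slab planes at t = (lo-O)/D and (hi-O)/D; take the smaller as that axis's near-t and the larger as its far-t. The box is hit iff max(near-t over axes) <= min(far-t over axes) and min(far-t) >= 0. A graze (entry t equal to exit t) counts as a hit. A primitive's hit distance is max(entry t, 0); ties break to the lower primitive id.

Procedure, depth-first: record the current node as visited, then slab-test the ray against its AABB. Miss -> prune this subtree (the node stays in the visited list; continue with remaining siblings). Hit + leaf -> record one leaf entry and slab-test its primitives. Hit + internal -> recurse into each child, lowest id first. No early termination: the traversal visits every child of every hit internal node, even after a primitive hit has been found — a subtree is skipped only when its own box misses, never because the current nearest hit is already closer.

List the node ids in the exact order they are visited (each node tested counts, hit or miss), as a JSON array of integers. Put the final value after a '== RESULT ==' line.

Walk:
N0 x:[14,49] y:[-20,16] z:[14,48] -> hit [14,16], descend [2, 6, 7, 10]
  N2 x:[17,20] y:[-20,-19] z:[18,19] -> miss, prune
  N6 x:[19,49] y:[6,14] z:[22,30] -> miss, prune
  N7 x:[14,17] y:[6,16] z:[14,47] -> hit [14,16], descend [4, 8]
    N4 x:[16,17] y:[10,16] z:[14,17] -> hit [16,16] leaf, test {P0@t=16}
    N8 x:[14,16] y:[6,7] z:[42,47] -> miss, prune
  N10 x:[21,30] y:[-15,-2] z:[25,48] -> miss, prune

Summary -> nodes [0, 2, 6, 7, 4, 8, 10]; box-tests=7; leaf-entries=1; first=P0

== RESULT ==
[0, 2, 6, 7, 4, 8, 10]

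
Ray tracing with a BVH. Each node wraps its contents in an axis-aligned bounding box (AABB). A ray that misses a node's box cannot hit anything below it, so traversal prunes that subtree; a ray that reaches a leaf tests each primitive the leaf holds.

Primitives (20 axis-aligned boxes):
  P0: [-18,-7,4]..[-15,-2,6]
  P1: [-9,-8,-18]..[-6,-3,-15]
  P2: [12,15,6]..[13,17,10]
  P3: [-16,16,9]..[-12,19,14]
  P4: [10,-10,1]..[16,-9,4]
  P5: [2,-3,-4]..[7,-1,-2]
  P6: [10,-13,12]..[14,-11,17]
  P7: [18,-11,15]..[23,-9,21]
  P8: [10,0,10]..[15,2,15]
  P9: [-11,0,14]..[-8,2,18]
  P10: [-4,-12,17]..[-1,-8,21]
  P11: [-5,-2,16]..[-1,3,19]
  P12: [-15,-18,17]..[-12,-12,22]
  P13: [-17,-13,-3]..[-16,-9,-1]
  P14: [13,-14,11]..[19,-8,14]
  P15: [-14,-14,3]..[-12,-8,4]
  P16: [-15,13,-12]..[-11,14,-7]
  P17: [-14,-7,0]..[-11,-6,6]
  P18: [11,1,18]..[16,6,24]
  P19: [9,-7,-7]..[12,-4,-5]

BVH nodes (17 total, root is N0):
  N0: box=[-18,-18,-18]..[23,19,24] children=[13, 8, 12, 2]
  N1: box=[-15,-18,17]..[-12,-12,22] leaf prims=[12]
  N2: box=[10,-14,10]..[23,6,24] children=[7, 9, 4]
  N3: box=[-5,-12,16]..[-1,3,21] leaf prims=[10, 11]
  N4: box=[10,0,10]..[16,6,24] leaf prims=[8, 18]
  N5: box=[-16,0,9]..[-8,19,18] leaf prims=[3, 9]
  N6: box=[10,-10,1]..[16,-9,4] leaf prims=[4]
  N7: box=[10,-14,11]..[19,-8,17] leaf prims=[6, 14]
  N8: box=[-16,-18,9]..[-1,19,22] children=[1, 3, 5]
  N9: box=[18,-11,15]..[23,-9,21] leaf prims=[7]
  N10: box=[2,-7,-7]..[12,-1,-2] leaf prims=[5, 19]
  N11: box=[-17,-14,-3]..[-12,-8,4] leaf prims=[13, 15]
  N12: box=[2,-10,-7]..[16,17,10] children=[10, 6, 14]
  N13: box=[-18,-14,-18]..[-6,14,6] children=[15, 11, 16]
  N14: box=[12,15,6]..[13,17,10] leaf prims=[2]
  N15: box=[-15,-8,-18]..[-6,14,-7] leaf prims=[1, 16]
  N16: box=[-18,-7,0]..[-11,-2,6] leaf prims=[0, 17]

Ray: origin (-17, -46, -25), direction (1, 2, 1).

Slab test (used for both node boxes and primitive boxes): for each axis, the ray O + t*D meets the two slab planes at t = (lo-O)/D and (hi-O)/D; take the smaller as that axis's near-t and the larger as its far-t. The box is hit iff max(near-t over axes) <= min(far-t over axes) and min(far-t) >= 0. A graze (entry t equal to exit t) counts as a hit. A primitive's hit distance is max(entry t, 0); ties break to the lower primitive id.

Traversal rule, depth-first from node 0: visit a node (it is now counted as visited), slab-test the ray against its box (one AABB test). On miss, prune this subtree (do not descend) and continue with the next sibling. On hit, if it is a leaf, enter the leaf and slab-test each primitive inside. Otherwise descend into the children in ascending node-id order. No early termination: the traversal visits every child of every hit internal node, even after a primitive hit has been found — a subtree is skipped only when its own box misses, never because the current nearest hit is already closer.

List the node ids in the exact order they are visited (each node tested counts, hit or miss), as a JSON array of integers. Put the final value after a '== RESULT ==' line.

Traverse from the root:
N0 x:[-1,40] y:[14,65/2] z:[7,49] -> hit [14,65/2], descend [2, 8, 12, 13]
  N2 x:[27,40] y:[16,26] z:[35,49] -> miss, prune
  N8 x:[1,16] y:[14,65/2] z:[34,47] -> miss, prune
  N12 x:[19,33] y:[18,63/2] z:[18,35] -> hit [19,63/2], descend [6, 10, 14]
    N6 x:[27,33] y:[18,37/2] z:[26,29] -> miss, prune
    N10 x:[19,29] y:[39/2,45/2] z:[18,23] -> hit [39/2,45/2] leaf, test {P5@t=43/2, P19(miss)}
    N14 x:[29,30] y:[61/2,63/2] z:[31,35] -> miss, prune
  N13 x:[-1,11] y:[16,30] z:[7,31] -> miss, prune

order=[0, 2, 8, 12, 6, 10, 14, 13]  |boxes|=8  |leaves|=1  hit=P5

== RESULT ==
[0, 2, 8, 12, 6, 10, 14, 13]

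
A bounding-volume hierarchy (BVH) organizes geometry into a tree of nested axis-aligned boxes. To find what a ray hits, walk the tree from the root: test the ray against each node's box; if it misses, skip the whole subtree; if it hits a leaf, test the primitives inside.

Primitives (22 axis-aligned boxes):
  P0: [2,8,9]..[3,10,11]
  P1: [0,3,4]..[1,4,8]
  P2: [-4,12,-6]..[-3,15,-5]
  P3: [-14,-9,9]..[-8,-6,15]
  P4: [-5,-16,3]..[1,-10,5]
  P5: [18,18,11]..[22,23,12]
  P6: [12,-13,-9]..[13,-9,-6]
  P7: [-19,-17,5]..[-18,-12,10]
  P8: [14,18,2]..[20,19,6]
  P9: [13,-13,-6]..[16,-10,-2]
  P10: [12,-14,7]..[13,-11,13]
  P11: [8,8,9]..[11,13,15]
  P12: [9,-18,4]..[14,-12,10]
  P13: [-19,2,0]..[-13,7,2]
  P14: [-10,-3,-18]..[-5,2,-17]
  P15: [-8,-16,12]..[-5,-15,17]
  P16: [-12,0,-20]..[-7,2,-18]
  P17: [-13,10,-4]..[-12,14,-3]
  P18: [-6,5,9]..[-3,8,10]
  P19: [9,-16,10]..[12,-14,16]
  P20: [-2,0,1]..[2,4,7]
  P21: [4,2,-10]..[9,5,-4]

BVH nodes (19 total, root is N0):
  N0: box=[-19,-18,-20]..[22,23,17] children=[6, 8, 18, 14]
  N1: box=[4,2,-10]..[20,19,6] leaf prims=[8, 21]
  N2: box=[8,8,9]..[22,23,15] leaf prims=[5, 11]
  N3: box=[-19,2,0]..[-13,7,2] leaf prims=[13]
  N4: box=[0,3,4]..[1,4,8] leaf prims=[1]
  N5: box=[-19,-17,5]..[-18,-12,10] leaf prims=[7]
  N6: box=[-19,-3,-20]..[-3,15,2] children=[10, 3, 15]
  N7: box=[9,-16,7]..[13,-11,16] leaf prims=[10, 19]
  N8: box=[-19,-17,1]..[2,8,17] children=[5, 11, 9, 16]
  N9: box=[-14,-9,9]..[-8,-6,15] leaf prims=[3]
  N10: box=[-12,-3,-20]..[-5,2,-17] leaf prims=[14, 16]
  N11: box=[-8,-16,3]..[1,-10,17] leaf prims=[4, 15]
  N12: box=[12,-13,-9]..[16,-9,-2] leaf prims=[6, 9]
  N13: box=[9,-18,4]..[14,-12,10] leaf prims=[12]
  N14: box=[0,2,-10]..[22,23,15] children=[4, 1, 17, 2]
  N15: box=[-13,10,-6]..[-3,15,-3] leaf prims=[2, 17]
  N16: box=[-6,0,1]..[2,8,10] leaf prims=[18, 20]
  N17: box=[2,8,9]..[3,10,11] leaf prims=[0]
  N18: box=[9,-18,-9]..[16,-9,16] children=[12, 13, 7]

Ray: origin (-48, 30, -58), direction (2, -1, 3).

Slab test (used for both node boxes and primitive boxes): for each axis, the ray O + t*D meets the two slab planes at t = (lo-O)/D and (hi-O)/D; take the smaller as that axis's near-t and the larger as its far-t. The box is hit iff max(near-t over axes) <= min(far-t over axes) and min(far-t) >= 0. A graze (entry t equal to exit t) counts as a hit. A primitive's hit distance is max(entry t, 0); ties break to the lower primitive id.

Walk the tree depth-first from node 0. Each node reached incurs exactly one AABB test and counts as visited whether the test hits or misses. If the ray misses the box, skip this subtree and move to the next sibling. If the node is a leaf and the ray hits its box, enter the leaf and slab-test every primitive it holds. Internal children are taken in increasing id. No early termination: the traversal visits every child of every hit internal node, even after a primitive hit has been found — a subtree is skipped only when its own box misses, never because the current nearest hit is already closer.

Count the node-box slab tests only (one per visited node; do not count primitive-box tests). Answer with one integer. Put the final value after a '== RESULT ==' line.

Trace the traversal:
N0 x:[29/2,35] y:[7,48] z:[38/3,25] -> hit [29/2,25], descend [6, 8, 14, 18]
  N6 x:[29/2,45/2] y:[15,33] z:[38/3,20] -> hit [15,20], descend [3, 10, 15]
    N3 x:[29/2,35/2] y:[23,28] z:[58/3,20] -> miss, prune
    N10 x:[18,43/2] y:[28,33] z:[38/3,41/3] -> miss, prune
    N15 x:[35/2,45/2] y:[15,20] z:[52/3,55/3] -> hit [35/2,55/3] leaf, test {P2(miss), P17@t=18}
  N8 x:[29/2,25] y:[22,47] z:[59/3,25] -> hit [22,25], descend [5, 9, 11, 16]
    N5 x:[29/2,15] y:[42,47] z:[21,68/3] -> miss, prune
    N9 x:[17,20] y:[36,39] z:[67/3,73/3] -> miss, prune
    N11 x:[20,49/2] y:[40,46] z:[61/3,25] -> miss, prune
    N16 x:[21,25] y:[22,30] z:[59/3,68/3] -> hit [22,68/3] leaf, test {P18@t=67/3, P20(miss)}
  N14 x:[24,35] y:[7,28] z:[16,73/3] -> hit [24,73/3], descend [1, 2, 4, 17]
    N1 x:[26,34] y:[11,28] z:[16,64/3] -> miss, prune
    N2 x:[28,35] y:[7,22] z:[67/3,73/3] -> miss, prune
    N4 x:[24,49/2] y:[26,27] z:[62/3,22] -> miss, prune
    N17 x:[25,51/2] y:[20,22] z:[67/3,23] -> miss, prune
  N18 x:[57/2,32] y:[39,48] z:[49/3,74/3] -> miss, prune

16 AABB tests over nodes [0, 6, 3, 10, 15, 8, 5, 9, 11, 16, 14, 1, 2, 4, 17, 18]; 2 leaves entered; closest P17.

== RESULT ==
16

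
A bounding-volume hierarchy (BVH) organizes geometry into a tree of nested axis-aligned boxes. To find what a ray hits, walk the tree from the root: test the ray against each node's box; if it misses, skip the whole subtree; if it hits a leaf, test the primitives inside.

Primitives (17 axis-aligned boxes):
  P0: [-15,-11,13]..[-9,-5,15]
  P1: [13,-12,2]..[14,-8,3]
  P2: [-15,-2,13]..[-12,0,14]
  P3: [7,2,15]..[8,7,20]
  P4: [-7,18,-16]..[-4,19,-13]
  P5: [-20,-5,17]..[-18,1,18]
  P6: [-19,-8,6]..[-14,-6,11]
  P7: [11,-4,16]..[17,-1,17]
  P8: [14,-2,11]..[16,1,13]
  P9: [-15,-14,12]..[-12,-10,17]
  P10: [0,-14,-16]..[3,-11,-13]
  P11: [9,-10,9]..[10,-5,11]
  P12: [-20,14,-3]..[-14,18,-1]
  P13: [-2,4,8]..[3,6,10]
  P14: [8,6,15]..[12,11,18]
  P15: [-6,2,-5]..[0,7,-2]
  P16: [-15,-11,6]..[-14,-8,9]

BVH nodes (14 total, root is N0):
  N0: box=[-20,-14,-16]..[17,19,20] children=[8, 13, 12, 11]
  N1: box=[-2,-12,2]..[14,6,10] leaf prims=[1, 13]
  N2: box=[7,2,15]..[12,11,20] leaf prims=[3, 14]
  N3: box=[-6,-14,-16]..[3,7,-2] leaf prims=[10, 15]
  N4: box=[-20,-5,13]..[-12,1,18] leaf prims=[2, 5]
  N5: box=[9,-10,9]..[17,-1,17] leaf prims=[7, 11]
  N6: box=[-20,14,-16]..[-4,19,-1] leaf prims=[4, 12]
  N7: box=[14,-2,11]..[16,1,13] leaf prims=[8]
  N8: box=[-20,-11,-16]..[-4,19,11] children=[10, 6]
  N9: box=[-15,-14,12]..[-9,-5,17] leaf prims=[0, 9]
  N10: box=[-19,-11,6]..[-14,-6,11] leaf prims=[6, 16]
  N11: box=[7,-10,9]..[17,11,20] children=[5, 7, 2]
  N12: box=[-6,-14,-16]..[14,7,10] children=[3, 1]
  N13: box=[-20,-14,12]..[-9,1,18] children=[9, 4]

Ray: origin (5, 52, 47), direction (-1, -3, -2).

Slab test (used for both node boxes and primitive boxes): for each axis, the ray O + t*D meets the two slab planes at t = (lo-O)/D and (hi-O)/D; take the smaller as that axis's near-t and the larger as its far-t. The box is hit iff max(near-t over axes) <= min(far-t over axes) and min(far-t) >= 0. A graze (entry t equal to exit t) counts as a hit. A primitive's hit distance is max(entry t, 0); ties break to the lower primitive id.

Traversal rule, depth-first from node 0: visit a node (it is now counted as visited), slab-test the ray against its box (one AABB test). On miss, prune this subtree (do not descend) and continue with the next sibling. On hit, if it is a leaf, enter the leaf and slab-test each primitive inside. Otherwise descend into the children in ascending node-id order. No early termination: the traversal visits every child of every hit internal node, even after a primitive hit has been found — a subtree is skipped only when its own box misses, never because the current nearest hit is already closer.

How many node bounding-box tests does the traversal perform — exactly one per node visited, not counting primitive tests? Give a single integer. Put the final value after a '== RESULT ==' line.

Trace the traversal:
N0 x:[-12,25] y:[11,22] z:[27/2,63/2] -> hit [27/2,22], descend [8, 11, 12, 13]
  N8 x:[9,25] y:[11,21] z:[18,63/2] -> hit [18,21], descend [6, 10]
    N6 x:[9,25] y:[11,38/3] z:[24,63/2] -> miss, prune
    N10 x:[19,24] y:[58/3,21] z:[18,41/2] -> hit [58/3,41/2] leaf, test {P6@t=58/3, P16@t=20}
  N11 x:[-12,-2] y:[41/3,62/3] z:[27/2,19] -> miss, prune
  N12 x:[-9,11] y:[15,22] z:[37/2,63/2] -> miss, prune
  N13 x:[14,25] y:[17,22] z:[29/2,35/2] -> hit [17,35/2], descend [4, 9]
    N4 x:[17,25] y:[17,19] z:[29/2,17] -> hit [17,17] leaf, test {P2(miss), P5(miss)}
    N9 x:[14,20] y:[19,22] z:[15,35/2] -> miss, prune

9 AABB tests over nodes [0, 8, 6, 10, 11, 12, 13, 4, 9]; 2 leaves entered; closest P6.

== RESULT ==
9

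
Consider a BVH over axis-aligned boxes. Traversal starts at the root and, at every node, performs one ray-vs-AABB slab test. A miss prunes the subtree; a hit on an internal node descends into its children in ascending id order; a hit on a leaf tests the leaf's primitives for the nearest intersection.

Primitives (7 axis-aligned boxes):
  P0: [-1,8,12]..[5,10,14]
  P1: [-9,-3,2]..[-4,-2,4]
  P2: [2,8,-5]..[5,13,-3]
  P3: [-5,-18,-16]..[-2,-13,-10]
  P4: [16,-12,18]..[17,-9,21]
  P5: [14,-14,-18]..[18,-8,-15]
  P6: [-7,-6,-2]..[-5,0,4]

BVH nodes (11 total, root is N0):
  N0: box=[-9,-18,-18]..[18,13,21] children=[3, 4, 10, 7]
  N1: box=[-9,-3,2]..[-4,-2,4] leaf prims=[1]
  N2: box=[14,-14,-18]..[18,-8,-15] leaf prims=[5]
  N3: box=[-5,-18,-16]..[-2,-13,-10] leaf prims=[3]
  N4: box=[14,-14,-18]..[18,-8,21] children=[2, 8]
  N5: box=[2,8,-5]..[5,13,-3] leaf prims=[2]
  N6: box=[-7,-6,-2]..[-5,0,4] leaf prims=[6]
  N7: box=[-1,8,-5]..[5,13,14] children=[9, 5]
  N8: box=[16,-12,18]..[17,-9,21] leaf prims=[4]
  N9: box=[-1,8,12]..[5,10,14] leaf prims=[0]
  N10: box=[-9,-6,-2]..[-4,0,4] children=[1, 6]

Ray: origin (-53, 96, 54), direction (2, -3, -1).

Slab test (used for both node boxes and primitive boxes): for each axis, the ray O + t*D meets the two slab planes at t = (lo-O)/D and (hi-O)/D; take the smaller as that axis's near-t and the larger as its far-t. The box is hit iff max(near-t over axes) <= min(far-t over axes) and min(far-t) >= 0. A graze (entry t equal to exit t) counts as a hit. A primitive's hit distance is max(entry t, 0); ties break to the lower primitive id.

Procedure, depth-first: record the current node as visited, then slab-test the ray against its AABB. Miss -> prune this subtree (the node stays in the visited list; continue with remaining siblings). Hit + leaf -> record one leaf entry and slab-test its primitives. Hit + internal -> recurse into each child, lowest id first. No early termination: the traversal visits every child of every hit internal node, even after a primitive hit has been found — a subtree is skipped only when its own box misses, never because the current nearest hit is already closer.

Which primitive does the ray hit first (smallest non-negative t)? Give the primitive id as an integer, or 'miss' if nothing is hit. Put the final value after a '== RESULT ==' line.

Trace the traversal:
N0 x:[22,71/2] y:[83/3,38] z:[33,72] -> hit [33,71/2], descend [3, 4, 7, 10]
  N3 x:[24,51/2] y:[109/3,38] z:[64,70] -> miss, prune
  N4 x:[67/2,71/2] y:[104/3,110/3] z:[33,72] -> hit [104/3,71/2], descend [2, 8]
    N2 x:[67/2,71/2] y:[104/3,110/3] z:[69,72] -> miss, prune
    N8 x:[69/2,35] y:[35,36] z:[33,36] -> hit [35,35] leaf, test {P4@t=35}
  N7 x:[26,29] y:[83/3,88/3] z:[40,59] -> miss, prune
  N10 x:[22,49/2] y:[32,34] z:[50,56] -> miss, prune

Visited [0, 3, 4, 2, 8, 7, 10]. Tests: 7 box, 1 leaf. Nearest: P4.

== RESULT ==
4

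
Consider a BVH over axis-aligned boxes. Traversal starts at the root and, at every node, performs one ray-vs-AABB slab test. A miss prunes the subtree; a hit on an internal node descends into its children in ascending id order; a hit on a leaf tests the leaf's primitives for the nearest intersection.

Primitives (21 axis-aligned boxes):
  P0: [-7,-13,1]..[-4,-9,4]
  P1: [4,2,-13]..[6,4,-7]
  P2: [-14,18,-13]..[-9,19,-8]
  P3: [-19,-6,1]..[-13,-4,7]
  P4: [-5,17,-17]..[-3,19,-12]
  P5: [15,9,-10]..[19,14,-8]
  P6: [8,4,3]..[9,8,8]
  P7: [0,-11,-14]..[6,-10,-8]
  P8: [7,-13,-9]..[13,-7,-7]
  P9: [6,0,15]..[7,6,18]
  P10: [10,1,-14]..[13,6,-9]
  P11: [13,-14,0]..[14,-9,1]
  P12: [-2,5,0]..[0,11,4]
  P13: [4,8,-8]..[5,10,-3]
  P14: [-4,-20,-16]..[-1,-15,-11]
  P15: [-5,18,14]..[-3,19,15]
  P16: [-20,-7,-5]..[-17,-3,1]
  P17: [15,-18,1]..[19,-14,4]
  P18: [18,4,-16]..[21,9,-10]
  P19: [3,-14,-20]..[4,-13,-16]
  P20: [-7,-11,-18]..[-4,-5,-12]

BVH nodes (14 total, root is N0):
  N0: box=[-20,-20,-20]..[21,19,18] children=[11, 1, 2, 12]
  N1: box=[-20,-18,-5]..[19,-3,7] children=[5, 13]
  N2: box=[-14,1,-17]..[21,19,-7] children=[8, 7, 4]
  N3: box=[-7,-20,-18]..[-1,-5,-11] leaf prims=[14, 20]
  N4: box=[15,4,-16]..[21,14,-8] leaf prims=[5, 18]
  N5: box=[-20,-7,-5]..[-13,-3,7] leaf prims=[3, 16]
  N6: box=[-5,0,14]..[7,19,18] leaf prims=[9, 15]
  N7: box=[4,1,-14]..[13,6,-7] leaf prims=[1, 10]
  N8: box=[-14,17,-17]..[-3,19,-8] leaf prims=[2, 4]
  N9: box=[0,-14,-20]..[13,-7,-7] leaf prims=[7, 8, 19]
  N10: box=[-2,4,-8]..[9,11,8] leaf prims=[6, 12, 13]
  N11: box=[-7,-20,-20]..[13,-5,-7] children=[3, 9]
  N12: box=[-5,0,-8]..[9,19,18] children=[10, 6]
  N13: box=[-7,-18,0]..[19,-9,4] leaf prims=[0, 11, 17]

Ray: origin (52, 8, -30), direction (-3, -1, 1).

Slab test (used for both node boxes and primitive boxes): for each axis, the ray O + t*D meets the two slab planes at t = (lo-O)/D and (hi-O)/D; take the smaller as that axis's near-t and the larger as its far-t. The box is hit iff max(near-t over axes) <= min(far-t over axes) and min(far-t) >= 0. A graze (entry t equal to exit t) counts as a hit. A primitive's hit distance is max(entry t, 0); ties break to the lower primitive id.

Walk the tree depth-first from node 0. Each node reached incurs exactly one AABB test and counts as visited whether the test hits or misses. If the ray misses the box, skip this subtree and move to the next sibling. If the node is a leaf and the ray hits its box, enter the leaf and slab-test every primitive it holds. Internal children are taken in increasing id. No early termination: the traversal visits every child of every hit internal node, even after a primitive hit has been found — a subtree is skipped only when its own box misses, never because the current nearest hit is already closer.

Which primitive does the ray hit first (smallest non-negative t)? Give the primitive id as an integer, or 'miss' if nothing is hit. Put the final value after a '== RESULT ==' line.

Traverse from the root:
N0 x:[31/3,24] y:[-11,28] z:[10,48] -> hit [31/3,24], descend [1, 2, 11, 12]
  N1 x:[11,24] y:[11,26] z:[25,37] -> miss, prune
  N2 x:[31/3,22] y:[-11,7] z:[13,23] -> miss, prune
  N11 x:[13,59/3] y:[13,28] z:[10,23] -> hit [13,59/3], descend [3, 9]
    N3 x:[53/3,59/3] y:[13,28] z:[12,19] -> hit [53/3,19] leaf, test {P14(miss), P20(miss)}
    N9 x:[13,52/3] y:[15,22] z:[10,23] -> hit [15,52/3] leaf, test {P7(miss), P8(miss), P19(miss)}
  N12 x:[43/3,19] y:[-11,8] z:[22,48] -> miss, prune

7 AABB tests over nodes [0, 1, 2, 11, 3, 9, 12]; 2 leaves entered; closest miss.

== RESULT ==
miss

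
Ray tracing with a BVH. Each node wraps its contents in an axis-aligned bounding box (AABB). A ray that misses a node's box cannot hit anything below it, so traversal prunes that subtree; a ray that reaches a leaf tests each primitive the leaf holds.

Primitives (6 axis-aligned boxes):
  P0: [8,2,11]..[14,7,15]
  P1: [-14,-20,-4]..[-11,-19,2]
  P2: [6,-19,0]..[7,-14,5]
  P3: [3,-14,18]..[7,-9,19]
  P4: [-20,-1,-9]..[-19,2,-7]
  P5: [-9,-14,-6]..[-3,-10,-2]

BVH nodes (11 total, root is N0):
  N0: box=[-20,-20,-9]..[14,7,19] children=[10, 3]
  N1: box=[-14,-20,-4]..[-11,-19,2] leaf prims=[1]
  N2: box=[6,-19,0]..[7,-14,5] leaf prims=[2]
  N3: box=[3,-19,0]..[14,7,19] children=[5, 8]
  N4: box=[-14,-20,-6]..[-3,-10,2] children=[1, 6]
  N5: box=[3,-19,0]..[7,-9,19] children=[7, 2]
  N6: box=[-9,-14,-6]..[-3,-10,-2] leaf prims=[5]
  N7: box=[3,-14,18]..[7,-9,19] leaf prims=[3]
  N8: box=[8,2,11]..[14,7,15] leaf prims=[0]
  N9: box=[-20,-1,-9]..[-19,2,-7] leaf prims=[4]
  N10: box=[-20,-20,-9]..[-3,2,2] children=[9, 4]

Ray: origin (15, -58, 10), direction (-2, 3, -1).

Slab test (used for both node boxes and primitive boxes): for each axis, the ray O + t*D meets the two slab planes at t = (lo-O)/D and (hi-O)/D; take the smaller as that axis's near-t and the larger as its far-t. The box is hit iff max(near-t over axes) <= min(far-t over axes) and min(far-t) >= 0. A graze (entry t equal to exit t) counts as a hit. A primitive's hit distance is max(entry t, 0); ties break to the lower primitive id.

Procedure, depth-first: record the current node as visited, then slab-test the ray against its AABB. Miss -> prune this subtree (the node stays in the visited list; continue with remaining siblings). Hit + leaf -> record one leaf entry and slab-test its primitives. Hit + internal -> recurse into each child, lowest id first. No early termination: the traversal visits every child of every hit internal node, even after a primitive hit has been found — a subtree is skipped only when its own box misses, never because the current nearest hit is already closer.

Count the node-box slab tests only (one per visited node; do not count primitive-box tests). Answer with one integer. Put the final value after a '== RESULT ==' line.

Walk:
N0 x:[1/2,35/2] y:[38/3,65/3] z:[-9,19] -> hit [38/3,35/2], descend [3, 10]
  N3 x:[1/2,6] y:[13,65/3] z:[-9,10] -> miss, prune
  N10 x:[9,35/2] y:[38/3,20] z:[8,19] -> hit [38/3,35/2], descend [4, 9]
    N4 x:[9,29/2] y:[38/3,16] z:[8,16] -> hit [38/3,29/2], descend [1, 6]
      N1 x:[13,29/2] y:[38/3,13] z:[8,14] -> hit [13,13] leaf, test {P1@t=13}
      N6 x:[9,12] y:[44/3,16] z:[12,16] -> miss, prune
    N9 x:[17,35/2] y:[19,20] z:[17,19] -> miss, prune

Visited [0, 3, 10, 4, 1, 6, 9]. Tests: 7 box, 1 leaf. Nearest: P1.

== RESULT ==
7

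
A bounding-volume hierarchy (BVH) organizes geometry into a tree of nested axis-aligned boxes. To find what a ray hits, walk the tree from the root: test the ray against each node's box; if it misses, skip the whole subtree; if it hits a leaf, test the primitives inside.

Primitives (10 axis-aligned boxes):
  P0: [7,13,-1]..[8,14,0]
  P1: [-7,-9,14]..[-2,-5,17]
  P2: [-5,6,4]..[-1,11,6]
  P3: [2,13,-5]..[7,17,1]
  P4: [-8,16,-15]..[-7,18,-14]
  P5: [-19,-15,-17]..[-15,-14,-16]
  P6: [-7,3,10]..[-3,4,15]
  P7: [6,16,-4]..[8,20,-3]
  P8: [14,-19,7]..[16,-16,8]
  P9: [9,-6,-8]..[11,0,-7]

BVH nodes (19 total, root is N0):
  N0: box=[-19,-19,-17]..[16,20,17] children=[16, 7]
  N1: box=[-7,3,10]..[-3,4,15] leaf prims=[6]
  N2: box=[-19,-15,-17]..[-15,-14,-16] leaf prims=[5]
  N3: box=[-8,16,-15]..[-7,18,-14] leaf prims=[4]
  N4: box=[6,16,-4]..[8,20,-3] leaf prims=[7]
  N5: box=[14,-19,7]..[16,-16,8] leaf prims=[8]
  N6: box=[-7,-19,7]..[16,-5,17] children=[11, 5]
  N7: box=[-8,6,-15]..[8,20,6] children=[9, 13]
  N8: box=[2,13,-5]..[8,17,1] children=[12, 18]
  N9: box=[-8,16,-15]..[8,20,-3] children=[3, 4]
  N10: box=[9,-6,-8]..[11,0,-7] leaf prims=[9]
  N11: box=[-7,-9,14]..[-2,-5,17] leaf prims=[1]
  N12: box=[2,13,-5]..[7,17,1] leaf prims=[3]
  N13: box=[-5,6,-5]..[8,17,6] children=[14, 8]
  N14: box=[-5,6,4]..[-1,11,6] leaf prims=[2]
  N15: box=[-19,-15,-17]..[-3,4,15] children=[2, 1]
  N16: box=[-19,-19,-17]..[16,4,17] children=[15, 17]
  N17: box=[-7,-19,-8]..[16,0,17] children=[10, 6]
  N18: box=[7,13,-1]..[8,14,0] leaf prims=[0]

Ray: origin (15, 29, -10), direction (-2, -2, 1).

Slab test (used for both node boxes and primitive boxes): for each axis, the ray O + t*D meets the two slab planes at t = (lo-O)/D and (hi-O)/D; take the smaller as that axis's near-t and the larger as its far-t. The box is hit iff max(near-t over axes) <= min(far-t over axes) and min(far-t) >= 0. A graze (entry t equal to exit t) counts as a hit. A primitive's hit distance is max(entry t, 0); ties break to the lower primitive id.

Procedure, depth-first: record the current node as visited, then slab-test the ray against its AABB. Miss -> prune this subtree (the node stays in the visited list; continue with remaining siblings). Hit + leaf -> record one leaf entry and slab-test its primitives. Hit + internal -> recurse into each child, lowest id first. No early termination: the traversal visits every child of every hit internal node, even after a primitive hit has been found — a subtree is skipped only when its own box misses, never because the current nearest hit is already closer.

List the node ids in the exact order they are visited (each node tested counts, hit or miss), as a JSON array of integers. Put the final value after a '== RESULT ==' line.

Walk:
N0 x:[-1/2,17] y:[9/2,24] z:[-7,27] -> hit [9/2,17], descend [7, 16]
  N7 x:[7/2,23/2] y:[9/2,23/2] z:[-5,16] -> hit [9/2,23/2], descend [9, 13]
    N9 x:[7/2,23/2] y:[9/2,13/2] z:[-5,7] -> hit [9/2,13/2], descend [3, 4]
      N3 x:[11,23/2] y:[11/2,13/2] z:[-5,-4] -> miss, prune
      N4 x:[7/2,9/2] y:[9/2,13/2] z:[6,7] -> miss, prune
    N13 x:[7/2,10] y:[6,23/2] z:[5,16] -> hit [6,10], descend [8, 14]
      N8 x:[7/2,13/2] y:[6,8] z:[5,11] -> hit [6,13/2], descend [12, 18]
        N12 x:[4,13/2] y:[6,8] z:[5,11] -> hit [6,13/2] leaf, test {P3@t=6}
        N18 x:[7/2,4] y:[15/2,8] z:[9,10] -> miss, prune
      N14 x:[8,10] y:[9,23/2] z:[14,16] -> miss, prune
  N16 x:[-1/2,17] y:[25/2,24] z:[-7,27] -> hit [25/2,17], descend [15, 17]
    N15 x:[9,17] y:[25/2,22] z:[-7,25] -> hit [25/2,17], descend [1, 2]
      N1 x:[9,11] y:[25/2,13] z:[20,25] -> miss, prune
      N2 x:[15,17] y:[43/2,22] z:[-7,-6] -> miss, prune
    N17 x:[-1/2,11] y:[29/2,24] z:[2,27] -> miss, prune

Visited [0, 7, 9, 3, 4, 13, 8, 12, 18, 14, 16, 15, 1, 2, 17]. Tests: 15 box, 1 leaf. Nearest: P3.

== RESULT ==
[0, 7, 9, 3, 4, 13, 8, 12, 18, 14, 16, 15, 1, 2, 17]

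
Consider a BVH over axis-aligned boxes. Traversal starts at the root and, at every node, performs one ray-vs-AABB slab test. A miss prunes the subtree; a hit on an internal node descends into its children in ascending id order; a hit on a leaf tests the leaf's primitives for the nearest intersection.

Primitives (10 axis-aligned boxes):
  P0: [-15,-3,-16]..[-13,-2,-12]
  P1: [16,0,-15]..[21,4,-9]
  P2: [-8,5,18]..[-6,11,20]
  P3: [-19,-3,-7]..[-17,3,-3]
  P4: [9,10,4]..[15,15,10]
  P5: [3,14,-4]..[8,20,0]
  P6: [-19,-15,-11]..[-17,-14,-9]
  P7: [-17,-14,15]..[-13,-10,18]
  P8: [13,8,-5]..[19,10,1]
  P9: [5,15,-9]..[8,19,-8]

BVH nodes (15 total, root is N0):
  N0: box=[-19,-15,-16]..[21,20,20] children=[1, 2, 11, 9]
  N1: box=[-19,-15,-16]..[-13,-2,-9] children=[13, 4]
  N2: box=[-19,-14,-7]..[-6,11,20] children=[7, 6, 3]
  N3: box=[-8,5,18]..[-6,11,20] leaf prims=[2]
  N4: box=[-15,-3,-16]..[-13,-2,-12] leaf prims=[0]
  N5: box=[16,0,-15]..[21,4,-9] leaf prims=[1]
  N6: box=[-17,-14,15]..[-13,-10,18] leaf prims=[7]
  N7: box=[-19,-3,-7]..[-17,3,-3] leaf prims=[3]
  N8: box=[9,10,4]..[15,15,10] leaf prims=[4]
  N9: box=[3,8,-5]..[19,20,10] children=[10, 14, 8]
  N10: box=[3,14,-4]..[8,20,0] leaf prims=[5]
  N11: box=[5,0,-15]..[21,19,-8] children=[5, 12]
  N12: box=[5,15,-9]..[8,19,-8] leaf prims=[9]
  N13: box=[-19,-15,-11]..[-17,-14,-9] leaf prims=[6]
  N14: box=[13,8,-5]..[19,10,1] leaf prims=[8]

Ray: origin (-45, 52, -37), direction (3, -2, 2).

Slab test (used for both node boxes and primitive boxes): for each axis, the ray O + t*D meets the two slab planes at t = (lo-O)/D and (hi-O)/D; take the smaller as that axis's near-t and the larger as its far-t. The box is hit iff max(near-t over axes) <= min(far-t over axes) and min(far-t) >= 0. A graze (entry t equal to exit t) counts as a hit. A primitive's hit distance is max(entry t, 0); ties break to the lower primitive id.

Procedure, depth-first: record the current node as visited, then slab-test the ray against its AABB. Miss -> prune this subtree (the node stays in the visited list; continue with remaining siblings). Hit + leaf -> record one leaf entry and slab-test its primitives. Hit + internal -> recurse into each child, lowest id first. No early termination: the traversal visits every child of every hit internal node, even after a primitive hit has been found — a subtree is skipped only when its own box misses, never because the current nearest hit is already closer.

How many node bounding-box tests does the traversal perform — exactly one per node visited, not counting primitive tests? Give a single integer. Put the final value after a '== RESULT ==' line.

Walk:
N0 x:[26/3,22] y:[16,67/2] z:[21/2,57/2] -> hit [16,22], descend [1, 2, 9, 11]
  N1 x:[26/3,32/3] y:[27,67/2] z:[21/2,14] -> miss, prune
  N2 x:[26/3,13] y:[41/2,33] z:[15,57/2] -> miss, prune
  N9 x:[16,64/3] y:[16,22] z:[16,47/2] -> hit [16,64/3], descend [8, 10, 14]
    N8 x:[18,20] y:[37/2,21] z:[41/2,47/2] -> miss, prune
    N10 x:[16,53/3] y:[16,19] z:[33/2,37/2] -> hit [33/2,53/3] leaf, test {P5@t=33/2}
    N14 x:[58/3,64/3] y:[21,22] z:[16,19] -> miss, prune
  N11 x:[50/3,22] y:[33/2,26] z:[11,29/2] -> miss, prune

Visited [0, 1, 2, 9, 8, 10, 14, 11]. Tests: 8 box, 1 leaf. Nearest: P5.

== RESULT ==
8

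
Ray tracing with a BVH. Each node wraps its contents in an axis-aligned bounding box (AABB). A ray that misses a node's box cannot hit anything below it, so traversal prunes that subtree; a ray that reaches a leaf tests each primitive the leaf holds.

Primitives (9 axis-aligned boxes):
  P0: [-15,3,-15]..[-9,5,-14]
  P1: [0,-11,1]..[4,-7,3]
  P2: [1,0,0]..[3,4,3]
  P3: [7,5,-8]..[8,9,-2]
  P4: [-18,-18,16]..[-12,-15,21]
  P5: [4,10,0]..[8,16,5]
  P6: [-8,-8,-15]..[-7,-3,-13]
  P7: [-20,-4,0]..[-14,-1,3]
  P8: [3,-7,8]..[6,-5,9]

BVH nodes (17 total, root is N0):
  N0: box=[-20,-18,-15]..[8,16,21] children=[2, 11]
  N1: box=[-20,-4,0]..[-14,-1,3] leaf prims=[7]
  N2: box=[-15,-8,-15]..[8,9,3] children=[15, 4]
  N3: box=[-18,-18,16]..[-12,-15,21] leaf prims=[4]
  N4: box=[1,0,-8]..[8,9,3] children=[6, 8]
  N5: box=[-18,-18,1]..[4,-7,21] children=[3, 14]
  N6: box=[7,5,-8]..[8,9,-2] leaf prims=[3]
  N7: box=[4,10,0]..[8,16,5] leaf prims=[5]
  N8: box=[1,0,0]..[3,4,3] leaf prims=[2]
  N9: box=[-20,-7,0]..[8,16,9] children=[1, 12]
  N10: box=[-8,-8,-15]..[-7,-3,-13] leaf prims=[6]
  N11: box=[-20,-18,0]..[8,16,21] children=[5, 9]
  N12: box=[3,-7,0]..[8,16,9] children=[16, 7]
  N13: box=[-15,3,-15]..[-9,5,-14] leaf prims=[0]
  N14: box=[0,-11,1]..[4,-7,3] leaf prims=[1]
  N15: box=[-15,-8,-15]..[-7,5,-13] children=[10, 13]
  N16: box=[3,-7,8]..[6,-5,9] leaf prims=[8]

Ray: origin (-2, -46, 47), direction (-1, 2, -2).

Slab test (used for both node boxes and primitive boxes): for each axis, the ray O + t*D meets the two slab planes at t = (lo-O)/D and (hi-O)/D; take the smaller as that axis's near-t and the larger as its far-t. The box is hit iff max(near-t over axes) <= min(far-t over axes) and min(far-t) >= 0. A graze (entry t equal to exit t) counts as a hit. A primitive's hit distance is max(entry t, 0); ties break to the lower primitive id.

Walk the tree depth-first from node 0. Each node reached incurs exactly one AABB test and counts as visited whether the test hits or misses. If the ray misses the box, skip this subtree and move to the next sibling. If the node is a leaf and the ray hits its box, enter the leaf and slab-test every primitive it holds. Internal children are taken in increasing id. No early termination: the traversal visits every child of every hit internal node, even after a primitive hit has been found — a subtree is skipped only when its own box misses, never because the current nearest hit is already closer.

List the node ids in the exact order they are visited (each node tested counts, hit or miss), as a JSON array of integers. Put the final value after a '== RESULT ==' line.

Walk:
N0 x:[-10,18] y:[14,31] z:[13,31] -> hit [14,18], descend [2, 11]
  N2 x:[-10,13] y:[19,55/2] z:[22,31] -> miss, prune
  N11 x:[-10,18] y:[14,31] z:[13,47/2] -> hit [14,18], descend [5, 9]
    N5 x:[-6,16] y:[14,39/2] z:[13,23] -> hit [14,16], descend [3, 14]
      N3 x:[10,16] y:[14,31/2] z:[13,31/2] -> hit [14,31/2] leaf, test {P4@t=14}
      N14 x:[-6,-2] y:[35/2,39/2] z:[22,23] -> miss, prune
    N9 x:[-10,18] y:[39/2,31] z:[19,47/2] -> miss, prune

7 AABB tests over nodes [0, 2, 11, 5, 3, 14, 9]; 1 leaf entered; closest P4.

== RESULT ==
[0, 2, 11, 5, 3, 14, 9]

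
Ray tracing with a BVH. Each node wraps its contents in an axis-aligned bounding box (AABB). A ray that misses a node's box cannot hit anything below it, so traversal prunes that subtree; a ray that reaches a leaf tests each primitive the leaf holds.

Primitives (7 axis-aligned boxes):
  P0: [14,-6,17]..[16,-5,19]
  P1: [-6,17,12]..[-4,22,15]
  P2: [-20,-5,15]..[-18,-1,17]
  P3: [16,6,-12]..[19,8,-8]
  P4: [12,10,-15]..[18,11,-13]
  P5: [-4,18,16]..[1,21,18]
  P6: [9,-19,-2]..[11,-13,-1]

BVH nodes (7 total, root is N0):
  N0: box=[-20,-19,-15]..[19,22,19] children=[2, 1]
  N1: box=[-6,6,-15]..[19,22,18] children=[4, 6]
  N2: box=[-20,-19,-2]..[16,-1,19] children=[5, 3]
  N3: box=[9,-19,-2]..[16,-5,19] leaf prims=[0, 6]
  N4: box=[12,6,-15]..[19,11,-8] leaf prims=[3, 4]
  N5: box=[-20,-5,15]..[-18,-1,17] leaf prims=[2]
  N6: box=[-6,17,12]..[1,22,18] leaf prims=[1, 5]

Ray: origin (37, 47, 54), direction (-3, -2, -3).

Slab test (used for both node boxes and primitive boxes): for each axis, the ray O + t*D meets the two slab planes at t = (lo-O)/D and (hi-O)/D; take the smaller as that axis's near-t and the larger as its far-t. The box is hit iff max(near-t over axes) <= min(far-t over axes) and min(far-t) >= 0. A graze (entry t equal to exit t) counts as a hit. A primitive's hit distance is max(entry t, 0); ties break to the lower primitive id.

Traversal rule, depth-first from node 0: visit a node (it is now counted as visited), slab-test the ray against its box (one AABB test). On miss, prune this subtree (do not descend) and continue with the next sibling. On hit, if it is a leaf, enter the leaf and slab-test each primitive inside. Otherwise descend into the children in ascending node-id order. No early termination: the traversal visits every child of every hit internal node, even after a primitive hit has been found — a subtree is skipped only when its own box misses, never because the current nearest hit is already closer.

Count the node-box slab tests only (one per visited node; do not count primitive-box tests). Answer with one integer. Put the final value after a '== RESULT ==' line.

Walk:
N0 x:[6,19] y:[25/2,33] z:[35/3,23] -> hit [25/2,19], descend [1, 2]
  N1 x:[6,43/3] y:[25/2,41/2] z:[12,23] -> hit [25/2,43/3], descend [4, 6]
    N4 x:[6,25/3] y:[18,41/2] z:[62/3,23] -> miss, prune
    N6 x:[12,43/3] y:[25/2,15] z:[12,14] -> hit [25/2,14] leaf, test {P1@t=41/3, P5(miss)}
  N2 x:[7,19] y:[24,33] z:[35/3,56/3] -> miss, prune

order=[0, 1, 4, 6, 2]  |boxes|=5  |leaves|=1  hit=P1

== RESULT ==
5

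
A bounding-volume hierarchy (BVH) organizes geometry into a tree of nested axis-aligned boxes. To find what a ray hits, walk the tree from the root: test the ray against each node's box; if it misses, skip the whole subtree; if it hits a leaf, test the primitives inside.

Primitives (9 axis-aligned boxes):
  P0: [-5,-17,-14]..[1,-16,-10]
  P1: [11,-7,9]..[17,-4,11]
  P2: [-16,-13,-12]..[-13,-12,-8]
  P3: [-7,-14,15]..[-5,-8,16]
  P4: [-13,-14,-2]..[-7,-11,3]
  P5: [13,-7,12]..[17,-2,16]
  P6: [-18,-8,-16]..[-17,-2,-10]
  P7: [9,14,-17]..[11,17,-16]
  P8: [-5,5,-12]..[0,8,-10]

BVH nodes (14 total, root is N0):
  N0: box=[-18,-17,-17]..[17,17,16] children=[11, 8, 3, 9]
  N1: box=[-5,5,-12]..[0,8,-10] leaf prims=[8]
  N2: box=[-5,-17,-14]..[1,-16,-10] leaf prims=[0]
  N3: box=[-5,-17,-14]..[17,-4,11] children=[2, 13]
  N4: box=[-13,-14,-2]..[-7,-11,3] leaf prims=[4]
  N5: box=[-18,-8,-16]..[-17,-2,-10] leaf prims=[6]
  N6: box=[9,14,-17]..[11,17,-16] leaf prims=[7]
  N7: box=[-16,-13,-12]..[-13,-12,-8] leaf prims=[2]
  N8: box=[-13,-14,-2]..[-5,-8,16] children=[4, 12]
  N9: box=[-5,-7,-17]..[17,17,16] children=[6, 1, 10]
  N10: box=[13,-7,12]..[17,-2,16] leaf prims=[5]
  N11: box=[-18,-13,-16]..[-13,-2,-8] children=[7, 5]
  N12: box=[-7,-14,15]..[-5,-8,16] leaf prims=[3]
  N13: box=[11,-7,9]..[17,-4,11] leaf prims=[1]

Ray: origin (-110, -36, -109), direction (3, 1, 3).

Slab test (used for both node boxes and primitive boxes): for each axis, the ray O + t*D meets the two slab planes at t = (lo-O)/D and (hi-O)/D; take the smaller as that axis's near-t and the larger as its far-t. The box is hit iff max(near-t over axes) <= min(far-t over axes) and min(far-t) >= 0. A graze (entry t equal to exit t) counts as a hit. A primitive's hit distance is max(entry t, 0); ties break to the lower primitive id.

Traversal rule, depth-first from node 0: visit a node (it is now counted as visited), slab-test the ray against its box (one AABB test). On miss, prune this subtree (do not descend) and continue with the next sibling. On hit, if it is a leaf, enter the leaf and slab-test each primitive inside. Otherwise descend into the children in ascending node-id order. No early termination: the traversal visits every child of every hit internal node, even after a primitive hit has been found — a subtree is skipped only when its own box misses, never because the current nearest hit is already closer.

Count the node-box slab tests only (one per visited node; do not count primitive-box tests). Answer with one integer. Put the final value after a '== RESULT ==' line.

Trace the traversal:
N0 x:[92/3,127/3] y:[19,53] z:[92/3,125/3] -> hit [92/3,125/3], descend [3, 8, 9, 11]
  N3 x:[35,127/3] y:[19,32] z:[95/3,40] -> miss, prune
  N8 x:[97/3,35] y:[22,28] z:[107/3,125/3] -> miss, prune
  N9 x:[35,127/3] y:[29,53] z:[92/3,125/3] -> hit [35,125/3], descend [1, 6, 10]
    N1 x:[35,110/3] y:[41,44] z:[97/3,33] -> miss, prune
    N6 x:[119/3,121/3] y:[50,53] z:[92/3,31] -> miss, prune
    N10 x:[41,127/3] y:[29,34] z:[121/3,125/3] -> miss, prune
  N11 x:[92/3,97/3] y:[23,34] z:[31,101/3] -> hit [31,97/3], descend [5, 7]
    N5 x:[92/3,31] y:[28,34] z:[31,33] -> hit [31,31] leaf, test {P6@t=31}
    N7 x:[94/3,97/3] y:[23,24] z:[97/3,101/3] -> miss, prune

Visited [0, 3, 8, 9, 1, 6, 10, 11, 5, 7]. Tests: 10 box, 1 leaf. Nearest: P6.

== RESULT ==
10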